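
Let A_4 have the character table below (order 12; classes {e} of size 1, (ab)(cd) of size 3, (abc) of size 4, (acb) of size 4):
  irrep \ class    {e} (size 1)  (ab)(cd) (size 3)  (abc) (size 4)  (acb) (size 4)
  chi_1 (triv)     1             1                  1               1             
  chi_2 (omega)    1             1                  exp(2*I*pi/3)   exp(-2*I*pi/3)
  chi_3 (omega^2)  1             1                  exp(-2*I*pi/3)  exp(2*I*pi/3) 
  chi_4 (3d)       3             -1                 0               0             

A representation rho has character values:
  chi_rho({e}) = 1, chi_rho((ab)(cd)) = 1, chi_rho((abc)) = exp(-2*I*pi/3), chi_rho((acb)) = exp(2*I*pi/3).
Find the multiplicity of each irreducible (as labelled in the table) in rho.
Multiplicities: chi_1: 0, chi_2: 0, chi_3: 1, chi_4: 0.

Justification: Use <chi_rho, chi> = (1/|G|) sum_C |C| * chi_rho(C) * conj(chi(C)) with |G| = 12 for each irreducible chi in the table:
  <chi_rho, chi_1> = (1/12)[1*(1)*conj(1) + 3*(1)*conj(1) + 4*(exp(-2*I*pi/3))*conj(1) + 4*(exp(2*I*pi/3))*conj(1)]
      = (1/12)[(1) + (3) + (4*exp(-2*I*pi/3)) + (4*exp(2*I*pi/3))] = 0/12 = 0
  <chi_rho, chi_2> = (1/12)[1*(1)*conj(1) + 3*(1)*conj(1) + 4*(exp(-2*I*pi/3))*conj(exp(2*I*pi/3)) + 4*(exp(2*I*pi/3))*conj(exp(-2*I*pi/3))]
      = (1/12)[(1) + (3) + (4*exp(2*I*pi/3)) + (4*exp(-2*I*pi/3))] = 0/12 = 0
  <chi_rho, chi_3> = (1/12)[1*(1)*conj(1) + 3*(1)*conj(1) + 4*(exp(-2*I*pi/3))*conj(exp(-2*I*pi/3)) + 4*(exp(2*I*pi/3))*conj(exp(2*I*pi/3))]
      = (1/12)[(1) + (3) + (4) + (4)] = 12/12 = 1
  <chi_rho, chi_4> = (1/12)[1*(1)*conj(3) + 3*(1)*conj(-1) + 4*(exp(-2*I*pi/3))*conj(0) + 4*(exp(2*I*pi/3))*conj(0)]
      = (1/12)[(3) + (-3) + (0) + (0)] = 0/12 = 0
(Exp terms are combined using exp(i*s)*conj(exp(i*t)) = exp(i*(s-t)), and sums of them are collapsed using the identity that for every m > 1 the m distinct m-th roots of unity sum to 0, e.g. 1 + exp(2*I*pi/3) + exp(-2*I*pi/3) = 0.)
Dimension check: dim(rho) = sum (mult * dim) = 0*1 + 0*1 + 1*1 + 0*3 = 1 = chi_rho(e) = 1.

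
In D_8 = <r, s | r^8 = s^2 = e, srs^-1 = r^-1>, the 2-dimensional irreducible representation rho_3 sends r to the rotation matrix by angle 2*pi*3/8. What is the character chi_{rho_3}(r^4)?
chi_{rho_3}(r^4) = 2*cos(2*pi*3*4/8) = -2

Working: rho_3(r^4) is rotation by angle 2*pi*3*4/8, whose trace is 2*cos(2*pi*3*4/8) = -2.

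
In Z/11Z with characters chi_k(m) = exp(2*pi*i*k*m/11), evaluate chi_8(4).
chi_8(4) = zeta_11^32 = exp(-2*I*pi/11)

Details: chi_8(4) = zeta_11^(8*4) = zeta_11^32. Since zeta_11^11 = 1, this equals zeta_11^10 = exp(2*pi*i*10/11) = exp(-2*I*pi/11).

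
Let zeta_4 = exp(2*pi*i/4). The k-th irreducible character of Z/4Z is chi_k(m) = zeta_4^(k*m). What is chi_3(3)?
chi_3(3) = zeta_4^9 = I

chi_3(3) = zeta_4^(3*3) = zeta_4^9. Since zeta_4^4 = 1, this equals zeta_4^1 = exp(2*pi*i*1/4) = I.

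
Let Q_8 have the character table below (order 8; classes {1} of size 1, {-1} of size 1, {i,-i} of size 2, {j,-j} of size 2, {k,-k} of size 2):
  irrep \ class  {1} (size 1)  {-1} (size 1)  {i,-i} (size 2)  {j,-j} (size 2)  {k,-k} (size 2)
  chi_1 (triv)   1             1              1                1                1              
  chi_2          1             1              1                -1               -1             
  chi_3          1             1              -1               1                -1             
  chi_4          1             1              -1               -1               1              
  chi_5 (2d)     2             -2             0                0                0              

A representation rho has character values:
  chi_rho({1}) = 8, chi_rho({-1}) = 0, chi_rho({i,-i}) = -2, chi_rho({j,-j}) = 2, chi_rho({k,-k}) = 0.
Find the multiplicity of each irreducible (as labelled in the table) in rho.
Multiplicities: chi_1: 1, chi_2: 0, chi_3: 2, chi_4: 1, chi_5: 2.

Proof sketch: Use <chi_rho, chi> = (1/|G|) sum_C |C| * chi_rho(C) * conj(chi(C)) with |G| = 8 for each irreducible chi in the table:
  <chi_rho, chi_1> = (1/8)[1*(8)*conj(1) + 1*(0)*conj(1) + 2*(-2)*conj(1) + 2*(2)*conj(1) + 2*(0)*conj(1)]
      = (1/8)[(8) + (0) + (-4) + (4) + (0)] = 8/8 = 1
  <chi_rho, chi_2> = (1/8)[1*(8)*conj(1) + 1*(0)*conj(1) + 2*(-2)*conj(1) + 2*(2)*conj(-1) + 2*(0)*conj(-1)]
      = (1/8)[(8) + (0) + (-4) + (-4) + (0)] = 0/8 = 0
  <chi_rho, chi_3> = (1/8)[1*(8)*conj(1) + 1*(0)*conj(1) + 2*(-2)*conj(-1) + 2*(2)*conj(1) + 2*(0)*conj(-1)]
      = (1/8)[(8) + (0) + (4) + (4) + (0)] = 16/8 = 2
  <chi_rho, chi_4> = (1/8)[1*(8)*conj(1) + 1*(0)*conj(1) + 2*(-2)*conj(-1) + 2*(2)*conj(-1) + 2*(0)*conj(1)]
      = (1/8)[(8) + (0) + (4) + (-4) + (0)] = 8/8 = 1
  <chi_rho, chi_5> = (1/8)[1*(8)*conj(2) + 1*(0)*conj(-2) + 2*(-2)*conj(0) + 2*(2)*conj(0) + 2*(0)*conj(0)]
      = (1/8)[(16) + (0) + (0) + (0) + (0)] = 16/8 = 2
Dimension check: dim(rho) = sum (mult * dim) = 1*1 + 0*1 + 2*1 + 1*1 + 2*2 = 8 = chi_rho(e) = 8.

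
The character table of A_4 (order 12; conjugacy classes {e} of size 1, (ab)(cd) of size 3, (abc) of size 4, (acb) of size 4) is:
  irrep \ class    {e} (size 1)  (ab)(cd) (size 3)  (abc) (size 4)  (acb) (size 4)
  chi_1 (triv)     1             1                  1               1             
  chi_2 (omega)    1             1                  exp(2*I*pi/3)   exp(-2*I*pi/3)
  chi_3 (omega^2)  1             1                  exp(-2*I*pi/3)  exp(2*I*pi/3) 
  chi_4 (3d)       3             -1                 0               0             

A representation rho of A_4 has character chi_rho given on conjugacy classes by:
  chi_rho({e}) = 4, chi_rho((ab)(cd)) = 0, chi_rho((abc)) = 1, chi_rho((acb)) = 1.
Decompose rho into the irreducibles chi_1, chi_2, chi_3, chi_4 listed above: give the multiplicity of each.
Multiplicities: chi_1: 1, chi_2: 0, chi_3: 0, chi_4: 1.

Solution. Use <chi_rho, chi> = (1/|G|) sum_C |C| * chi_rho(C) * conj(chi(C)) with |G| = 12 for each irreducible chi in the table:
  <chi_rho, chi_1> = (1/12)[1*(4)*conj(1) + 3*(0)*conj(1) + 4*(1)*conj(1) + 4*(1)*conj(1)]
      = (1/12)[(4) + (0) + (4) + (4)] = 12/12 = 1
  <chi_rho, chi_2> = (1/12)[1*(4)*conj(1) + 3*(0)*conj(1) + 4*(1)*conj(exp(2*I*pi/3)) + 4*(1)*conj(exp(-2*I*pi/3))]
      = (1/12)[(4) + (0) + (4*exp(-2*I*pi/3)) + (4*exp(2*I*pi/3))] = 0/12 = 0
  <chi_rho, chi_3> = (1/12)[1*(4)*conj(1) + 3*(0)*conj(1) + 4*(1)*conj(exp(-2*I*pi/3)) + 4*(1)*conj(exp(2*I*pi/3))]
      = (1/12)[(4) + (0) + (4*exp(2*I*pi/3)) + (4*exp(-2*I*pi/3))] = 0/12 = 0
  <chi_rho, chi_4> = (1/12)[1*(4)*conj(3) + 3*(0)*conj(-1) + 4*(1)*conj(0) + 4*(1)*conj(0)]
      = (1/12)[(12) + (0) + (0) + (0)] = 12/12 = 1
(Exp terms are combined using exp(i*s)*conj(exp(i*t)) = exp(i*(s-t)), and sums of them are collapsed using the identity that for every m > 1 the m distinct m-th roots of unity sum to 0, e.g. 1 + exp(2*I*pi/3) + exp(-2*I*pi/3) = 0.)
Dimension check: dim(rho) = sum (mult * dim) = 1*1 + 0*1 + 0*1 + 1*3 = 4 = chi_rho(e) = 4.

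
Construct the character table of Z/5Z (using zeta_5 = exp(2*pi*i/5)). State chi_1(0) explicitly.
Character table of Z/5Z (irreps indexed chi_0,...,chi_4 with chi_k(m) = zeta_5^(k*m), zeta_5 = exp(2*pi*i/5)):
  irrep \ class  {0} (size 1)  {1} (size 1)    {2} (size 1)    {3} (size 1)    {4} (size 1)  
  chi_0          1             1               1               1               1             
  chi_1          1             exp(2*I*pi/5)   exp(4*I*pi/5)   exp(-4*I*pi/5)  exp(-2*I*pi/5)
  chi_2          1             exp(4*I*pi/5)   exp(-2*I*pi/5)  exp(2*I*pi/5)   exp(-4*I*pi/5)
  chi_3          1             exp(-4*I*pi/5)  exp(2*I*pi/5)   exp(-2*I*pi/5)  exp(4*I*pi/5) 
  chi_4          1             exp(-2*I*pi/5)  exp(-4*I*pi/5)  exp(4*I*pi/5)   exp(2*I*pi/5) 

Spot check: chi_1(0) = zeta_5^(1*0) = zeta_5^0 = 1.

Reasoning: Z/5Z is abelian, so all 5 irreducible complex representations are 1-dimensional. They are given by chi_k(m) = zeta_5^(k*m) for k = 0,...,4. Row orthogonality: sum_m chi_k(m) conj(chi_l(m)) = 5 * [k = l].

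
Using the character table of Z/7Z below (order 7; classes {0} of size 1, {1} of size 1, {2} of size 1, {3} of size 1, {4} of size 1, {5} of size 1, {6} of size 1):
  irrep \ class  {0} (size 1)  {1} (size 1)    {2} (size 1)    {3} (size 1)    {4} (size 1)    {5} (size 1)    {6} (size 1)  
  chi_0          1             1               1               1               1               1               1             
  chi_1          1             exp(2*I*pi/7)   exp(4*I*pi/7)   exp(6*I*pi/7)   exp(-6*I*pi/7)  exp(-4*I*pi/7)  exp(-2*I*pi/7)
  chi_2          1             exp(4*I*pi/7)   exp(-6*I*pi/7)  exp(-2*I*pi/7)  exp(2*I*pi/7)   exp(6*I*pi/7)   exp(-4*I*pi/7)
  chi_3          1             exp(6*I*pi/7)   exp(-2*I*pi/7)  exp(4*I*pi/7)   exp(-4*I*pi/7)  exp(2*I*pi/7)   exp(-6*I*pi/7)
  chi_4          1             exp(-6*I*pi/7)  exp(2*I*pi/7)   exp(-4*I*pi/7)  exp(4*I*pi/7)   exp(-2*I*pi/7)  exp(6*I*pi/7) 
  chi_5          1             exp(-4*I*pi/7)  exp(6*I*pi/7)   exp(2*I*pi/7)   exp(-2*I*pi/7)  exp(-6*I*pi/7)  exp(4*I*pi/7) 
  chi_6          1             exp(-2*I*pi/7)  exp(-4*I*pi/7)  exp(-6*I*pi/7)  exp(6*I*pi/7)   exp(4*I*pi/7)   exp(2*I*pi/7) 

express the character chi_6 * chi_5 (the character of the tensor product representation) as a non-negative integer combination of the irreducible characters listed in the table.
chi_6 tensor chi_5 = chi_4 (all other irreducibles have multiplicity 0).

The character of a tensor product is the pointwise product (chi_6 * chi_5)(C) = chi_6(C) * chi_5(C):
  {0}: (1)*(1), {1}: (exp(-2*I*pi/7))*(exp(-4*I*pi/7)), {2}: (exp(-4*I*pi/7))*(exp(6*I*pi/7)), {3}: (exp(-6*I*pi/7))*(exp(2*I*pi/7)), {4}: (exp(6*I*pi/7))*(exp(-2*I*pi/7)), {5}: (exp(4*I*pi/7))*(exp(-6*I*pi/7)), {6}: (exp(2*I*pi/7))*(exp(4*I*pi/7))
so (chi_6 * chi_5) takes values
  {0} -> 1, {1} -> exp(-6*I*pi/7), {2} -> exp(2*I*pi/7), {3} -> exp(-4*I*pi/7), {4} -> exp(4*I*pi/7), {5} -> exp(-2*I*pi/7), {6} -> exp(6*I*pi/7).
Now take the inner product of this character with each irreducible chi from the table, <chi_6*chi_5, chi> = (1/7) sum_C |C| (chi_6*chi_5)(C) conj(chi(C)):
  <chi_6*chi_5, chi_0> = (1/7)[1*(1)*conj(1) + 1*(exp(-6*I*pi/7))*conj(1) + 1*(exp(2*I*pi/7))*conj(1) + 1*(exp(-4*I*pi/7))*conj(1) + 1*(exp(4*I*pi/7))*conj(1) + 1*(exp(-2*I*pi/7))*conj(1) + 1*(exp(6*I*pi/7))*conj(1)]
      = (1/7)[(1) + (exp(-6*I*pi/7)) + (exp(2*I*pi/7)) + (exp(-4*I*pi/7)) + (exp(4*I*pi/7)) + (exp(-2*I*pi/7)) + (exp(6*I*pi/7))] = 0/7 = 0
  <chi_6*chi_5, chi_1> = (1/7)[1*(1)*conj(1) + 1*(exp(-6*I*pi/7))*conj(exp(2*I*pi/7)) + 1*(exp(2*I*pi/7))*conj(exp(4*I*pi/7)) + 1*(exp(-4*I*pi/7))*conj(exp(6*I*pi/7)) + 1*(exp(4*I*pi/7))*conj(exp(-6*I*pi/7)) + 1*(exp(-2*I*pi/7))*conj(exp(-4*I*pi/7)) + 1*(exp(6*I*pi/7))*conj(exp(-2*I*pi/7))]
      = (1/7)[(1) + (exp(6*I*pi/7)) + (exp(-2*I*pi/7)) + (exp(4*I*pi/7)) + (exp(-4*I*pi/7)) + (exp(2*I*pi/7)) + (exp(-6*I*pi/7))] = 0/7 = 0
  <chi_6*chi_5, chi_2> = (1/7)[1*(1)*conj(1) + 1*(exp(-6*I*pi/7))*conj(exp(4*I*pi/7)) + 1*(exp(2*I*pi/7))*conj(exp(-6*I*pi/7)) + 1*(exp(-4*I*pi/7))*conj(exp(-2*I*pi/7)) + 1*(exp(4*I*pi/7))*conj(exp(2*I*pi/7)) + 1*(exp(-2*I*pi/7))*conj(exp(6*I*pi/7)) + 1*(exp(6*I*pi/7))*conj(exp(-4*I*pi/7))]
      = (1/7)[(1) + (exp(4*I*pi/7)) + (exp(-6*I*pi/7)) + (exp(-2*I*pi/7)) + (exp(2*I*pi/7)) + (exp(6*I*pi/7)) + (exp(-4*I*pi/7))] = 0/7 = 0
  <chi_6*chi_5, chi_3> = (1/7)[1*(1)*conj(1) + 1*(exp(-6*I*pi/7))*conj(exp(6*I*pi/7)) + 1*(exp(2*I*pi/7))*conj(exp(-2*I*pi/7)) + 1*(exp(-4*I*pi/7))*conj(exp(4*I*pi/7)) + 1*(exp(4*I*pi/7))*conj(exp(-4*I*pi/7)) + 1*(exp(-2*I*pi/7))*conj(exp(2*I*pi/7)) + 1*(exp(6*I*pi/7))*conj(exp(-6*I*pi/7))]
      = (1/7)[(1) + (exp(2*I*pi/7)) + (exp(4*I*pi/7)) + (exp(6*I*pi/7)) + (exp(-6*I*pi/7)) + (exp(-4*I*pi/7)) + (exp(-2*I*pi/7))] = 0/7 = 0
  <chi_6*chi_5, chi_4> = (1/7)[1*(1)*conj(1) + 1*(exp(-6*I*pi/7))*conj(exp(-6*I*pi/7)) + 1*(exp(2*I*pi/7))*conj(exp(2*I*pi/7)) + 1*(exp(-4*I*pi/7))*conj(exp(-4*I*pi/7)) + 1*(exp(4*I*pi/7))*conj(exp(4*I*pi/7)) + 1*(exp(-2*I*pi/7))*conj(exp(-2*I*pi/7)) + 1*(exp(6*I*pi/7))*conj(exp(6*I*pi/7))]
      = (1/7)[(1) + (1) + (1) + (1) + (1) + (1) + (1)] = 7/7 = 1
  <chi_6*chi_5, chi_5> = (1/7)[1*(1)*conj(1) + 1*(exp(-6*I*pi/7))*conj(exp(-4*I*pi/7)) + 1*(exp(2*I*pi/7))*conj(exp(6*I*pi/7)) + 1*(exp(-4*I*pi/7))*conj(exp(2*I*pi/7)) + 1*(exp(4*I*pi/7))*conj(exp(-2*I*pi/7)) + 1*(exp(-2*I*pi/7))*conj(exp(-6*I*pi/7)) + 1*(exp(6*I*pi/7))*conj(exp(4*I*pi/7))]
      = (1/7)[(1) + (exp(-2*I*pi/7)) + (exp(-4*I*pi/7)) + (exp(-6*I*pi/7)) + (exp(6*I*pi/7)) + (exp(4*I*pi/7)) + (exp(2*I*pi/7))] = 0/7 = 0
  <chi_6*chi_5, chi_6> = (1/7)[1*(1)*conj(1) + 1*(exp(-6*I*pi/7))*conj(exp(-2*I*pi/7)) + 1*(exp(2*I*pi/7))*conj(exp(-4*I*pi/7)) + 1*(exp(-4*I*pi/7))*conj(exp(-6*I*pi/7)) + 1*(exp(4*I*pi/7))*conj(exp(6*I*pi/7)) + 1*(exp(-2*I*pi/7))*conj(exp(4*I*pi/7)) + 1*(exp(6*I*pi/7))*conj(exp(2*I*pi/7))]
      = (1/7)[(1) + (exp(-4*I*pi/7)) + (exp(6*I*pi/7)) + (exp(2*I*pi/7)) + (exp(-2*I*pi/7)) + (exp(-6*I*pi/7)) + (exp(4*I*pi/7))] = 0/7 = 0
(Exp terms are combined using exp(i*s)*conj(exp(i*t)) = exp(i*(s-t)), and sums of them are collapsed using the identity that for every m > 1 the m distinct m-th roots of unity sum to 0, e.g. 1 + exp(2*I*pi/3) + exp(-2*I*pi/3) = 0.)
Hence the multiplicities are chi_4: 1. Dimension check: dim(chi_6)*dim(chi_5) = 1*1 = 1 and sum (mult * dim) = 1*1 = 1.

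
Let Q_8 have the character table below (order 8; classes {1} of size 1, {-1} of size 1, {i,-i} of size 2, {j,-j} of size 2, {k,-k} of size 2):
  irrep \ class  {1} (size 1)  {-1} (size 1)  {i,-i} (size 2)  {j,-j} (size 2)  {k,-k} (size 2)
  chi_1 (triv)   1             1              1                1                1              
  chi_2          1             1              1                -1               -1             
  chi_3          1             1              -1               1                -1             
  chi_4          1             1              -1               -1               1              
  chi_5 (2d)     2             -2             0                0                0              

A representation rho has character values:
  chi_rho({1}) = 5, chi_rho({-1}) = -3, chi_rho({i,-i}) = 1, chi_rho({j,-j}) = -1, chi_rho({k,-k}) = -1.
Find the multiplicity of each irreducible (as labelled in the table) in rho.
Multiplicities: chi_1: 0, chi_2: 1, chi_3: 0, chi_4: 0, chi_5: 2.

Derivation: Use <chi_rho, chi> = (1/|G|) sum_C |C| * chi_rho(C) * conj(chi(C)) with |G| = 8 for each irreducible chi in the table:
  <chi_rho, chi_1> = (1/8)[1*(5)*conj(1) + 1*(-3)*conj(1) + 2*(1)*conj(1) + 2*(-1)*conj(1) + 2*(-1)*conj(1)]
      = (1/8)[(5) + (-3) + (2) + (-2) + (-2)] = 0/8 = 0
  <chi_rho, chi_2> = (1/8)[1*(5)*conj(1) + 1*(-3)*conj(1) + 2*(1)*conj(1) + 2*(-1)*conj(-1) + 2*(-1)*conj(-1)]
      = (1/8)[(5) + (-3) + (2) + (2) + (2)] = 8/8 = 1
  <chi_rho, chi_3> = (1/8)[1*(5)*conj(1) + 1*(-3)*conj(1) + 2*(1)*conj(-1) + 2*(-1)*conj(1) + 2*(-1)*conj(-1)]
      = (1/8)[(5) + (-3) + (-2) + (-2) + (2)] = 0/8 = 0
  <chi_rho, chi_4> = (1/8)[1*(5)*conj(1) + 1*(-3)*conj(1) + 2*(1)*conj(-1) + 2*(-1)*conj(-1) + 2*(-1)*conj(1)]
      = (1/8)[(5) + (-3) + (-2) + (2) + (-2)] = 0/8 = 0
  <chi_rho, chi_5> = (1/8)[1*(5)*conj(2) + 1*(-3)*conj(-2) + 2*(1)*conj(0) + 2*(-1)*conj(0) + 2*(-1)*conj(0)]
      = (1/8)[(10) + (6) + (0) + (0) + (0)] = 16/8 = 2
Dimension check: dim(rho) = sum (mult * dim) = 0*1 + 1*1 + 0*1 + 0*1 + 2*2 = 5 = chi_rho(e) = 5.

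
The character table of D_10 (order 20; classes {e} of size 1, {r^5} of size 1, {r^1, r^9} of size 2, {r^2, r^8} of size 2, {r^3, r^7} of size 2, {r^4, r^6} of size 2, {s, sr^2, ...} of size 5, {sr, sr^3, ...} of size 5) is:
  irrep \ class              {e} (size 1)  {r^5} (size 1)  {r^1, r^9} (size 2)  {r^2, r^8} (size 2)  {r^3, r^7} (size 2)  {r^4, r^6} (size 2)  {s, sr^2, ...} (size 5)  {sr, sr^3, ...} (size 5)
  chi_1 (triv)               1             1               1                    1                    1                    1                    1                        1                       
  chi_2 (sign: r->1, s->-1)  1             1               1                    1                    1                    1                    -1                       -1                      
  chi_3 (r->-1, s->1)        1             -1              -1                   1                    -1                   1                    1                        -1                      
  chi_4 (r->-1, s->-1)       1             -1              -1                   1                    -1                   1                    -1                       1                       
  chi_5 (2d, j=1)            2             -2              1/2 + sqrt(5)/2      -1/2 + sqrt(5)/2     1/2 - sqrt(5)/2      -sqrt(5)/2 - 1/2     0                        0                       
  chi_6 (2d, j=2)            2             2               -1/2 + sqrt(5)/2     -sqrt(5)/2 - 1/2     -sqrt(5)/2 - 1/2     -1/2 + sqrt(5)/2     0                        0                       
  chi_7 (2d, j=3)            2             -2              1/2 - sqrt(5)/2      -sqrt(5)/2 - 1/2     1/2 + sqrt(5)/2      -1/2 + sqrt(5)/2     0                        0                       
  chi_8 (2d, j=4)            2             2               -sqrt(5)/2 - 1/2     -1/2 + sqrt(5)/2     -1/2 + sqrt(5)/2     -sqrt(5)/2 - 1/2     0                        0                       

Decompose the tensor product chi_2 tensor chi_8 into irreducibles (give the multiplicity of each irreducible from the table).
chi_2 tensor chi_8 = chi_8 (all other irreducibles have multiplicity 0).

Derivation: The character of a tensor product is the pointwise product (chi_2 * chi_8)(C) = chi_2(C) * chi_8(C):
  {e}: (1)*(2), {r^5}: (1)*(2), {r^1, r^9}: (1)*(-sqrt(5)/2 - 1/2), {r^2, r^8}: (1)*(-1/2 + sqrt(5)/2), {r^3, r^7}: (1)*(-1/2 + sqrt(5)/2), {r^4, r^6}: (1)*(-sqrt(5)/2 - 1/2), {s, sr^2, ...}: (-1)*(0), {sr, sr^3, ...}: (-1)*(0)
so (chi_2 * chi_8) takes values
  {e} -> 2, {r^5} -> 2, {r^1, r^9} -> -sqrt(5)/2 - 1/2, {r^2, r^8} -> -1/2 + sqrt(5)/2, {r^3, r^7} -> -1/2 + sqrt(5)/2, {r^4, r^6} -> -sqrt(5)/2 - 1/2, {s, sr^2, ...} -> 0, {sr, sr^3, ...} -> 0.
Now take the inner product of this character with each irreducible chi from the table, <chi_2*chi_8, chi> = (1/20) sum_C |C| (chi_2*chi_8)(C) conj(chi(C)):
  <chi_2*chi_8, chi_1> = (1/20)[1*(2)*conj(1) + 1*(2)*conj(1) + 2*(-sqrt(5)/2 - 1/2)*conj(1) + 2*(-1/2 + sqrt(5)/2)*conj(1) + 2*(-1/2 + sqrt(5)/2)*conj(1) + 2*(-sqrt(5)/2 - 1/2)*conj(1) + 5*(0)*conj(1) + 5*(0)*conj(1)]
      = (1/20)[(2) + (2) + (-sqrt(5) - 1) + (-1 + sqrt(5)) + (-1 + sqrt(5)) + (-sqrt(5) - 1) + (0) + (0)] = 0/20 = 0
  <chi_2*chi_8, chi_2> = (1/20)[1*(2)*conj(1) + 1*(2)*conj(1) + 2*(-sqrt(5)/2 - 1/2)*conj(1) + 2*(-1/2 + sqrt(5)/2)*conj(1) + 2*(-1/2 + sqrt(5)/2)*conj(1) + 2*(-sqrt(5)/2 - 1/2)*conj(1) + 5*(0)*conj(-1) + 5*(0)*conj(-1)]
      = (1/20)[(2) + (2) + (-sqrt(5) - 1) + (-1 + sqrt(5)) + (-1 + sqrt(5)) + (-sqrt(5) - 1) + (0) + (0)] = 0/20 = 0
  <chi_2*chi_8, chi_3> = (1/20)[1*(2)*conj(1) + 1*(2)*conj(-1) + 2*(-sqrt(5)/2 - 1/2)*conj(-1) + 2*(-1/2 + sqrt(5)/2)*conj(1) + 2*(-1/2 + sqrt(5)/2)*conj(-1) + 2*(-sqrt(5)/2 - 1/2)*conj(1) + 5*(0)*conj(1) + 5*(0)*conj(-1)]
      = (1/20)[(2) + (-2) + (1 + sqrt(5)) + (-1 + sqrt(5)) + (1 - sqrt(5)) + (-sqrt(5) - 1) + (0) + (0)] = 0/20 = 0
  <chi_2*chi_8, chi_4> = (1/20)[1*(2)*conj(1) + 1*(2)*conj(-1) + 2*(-sqrt(5)/2 - 1/2)*conj(-1) + 2*(-1/2 + sqrt(5)/2)*conj(1) + 2*(-1/2 + sqrt(5)/2)*conj(-1) + 2*(-sqrt(5)/2 - 1/2)*conj(1) + 5*(0)*conj(-1) + 5*(0)*conj(1)]
      = (1/20)[(2) + (-2) + (1 + sqrt(5)) + (-1 + sqrt(5)) + (1 - sqrt(5)) + (-sqrt(5) - 1) + (0) + (0)] = 0/20 = 0
  <chi_2*chi_8, chi_5> = (1/20)[1*(2)*conj(2) + 1*(2)*conj(-2) + 2*(-sqrt(5)/2 - 1/2)*conj(1/2 + sqrt(5)/2) + 2*(-1/2 + sqrt(5)/2)*conj(-1/2 + sqrt(5)/2) + 2*(-1/2 + sqrt(5)/2)*conj(1/2 - sqrt(5)/2) + 2*(-sqrt(5)/2 - 1/2)*conj(-sqrt(5)/2 - 1/2) + 5*(0)*conj(0) + 5*(0)*conj(0)]
      = (1/20)[(4) + (-4) + (-3 - sqrt(5)) + (3 - sqrt(5)) + (-3 + sqrt(5)) + (sqrt(5) + 3) + (0) + (0)] = 0/20 = 0
  <chi_2*chi_8, chi_6> = (1/20)[1*(2)*conj(2) + 1*(2)*conj(2) + 2*(-sqrt(5)/2 - 1/2)*conj(-1/2 + sqrt(5)/2) + 2*(-1/2 + sqrt(5)/2)*conj(-sqrt(5)/2 - 1/2) + 2*(-1/2 + sqrt(5)/2)*conj(-sqrt(5)/2 - 1/2) + 2*(-sqrt(5)/2 - 1/2)*conj(-1/2 + sqrt(5)/2) + 5*(0)*conj(0) + 5*(0)*conj(0)]
      = (1/20)[(4) + (4) + (-2) + (-2) + (-2) + (-2) + (0) + (0)] = 0/20 = 0
  <chi_2*chi_8, chi_7> = (1/20)[1*(2)*conj(2) + 1*(2)*conj(-2) + 2*(-sqrt(5)/2 - 1/2)*conj(1/2 - sqrt(5)/2) + 2*(-1/2 + sqrt(5)/2)*conj(-sqrt(5)/2 - 1/2) + 2*(-1/2 + sqrt(5)/2)*conj(1/2 + sqrt(5)/2) + 2*(-sqrt(5)/2 - 1/2)*conj(-1/2 + sqrt(5)/2) + 5*(0)*conj(0) + 5*(0)*conj(0)]
      = (1/20)[(4) + (-4) + (2) + (-2) + (2) + (-2) + (0) + (0)] = 0/20 = 0
  <chi_2*chi_8, chi_8> = (1/20)[1*(2)*conj(2) + 1*(2)*conj(2) + 2*(-sqrt(5)/2 - 1/2)*conj(-sqrt(5)/2 - 1/2) + 2*(-1/2 + sqrt(5)/2)*conj(-1/2 + sqrt(5)/2) + 2*(-1/2 + sqrt(5)/2)*conj(-1/2 + sqrt(5)/2) + 2*(-sqrt(5)/2 - 1/2)*conj(-sqrt(5)/2 - 1/2) + 5*(0)*conj(0) + 5*(0)*conj(0)]
      = (1/20)[(4) + (4) + (sqrt(5) + 3) + (3 - sqrt(5)) + (3 - sqrt(5)) + (sqrt(5) + 3) + (0) + (0)] = 20/20 = 1
Hence the multiplicities are chi_8: 1. Dimension check: dim(chi_2)*dim(chi_8) = 1*2 = 2 and sum (mult * dim) = 1*2 = 2.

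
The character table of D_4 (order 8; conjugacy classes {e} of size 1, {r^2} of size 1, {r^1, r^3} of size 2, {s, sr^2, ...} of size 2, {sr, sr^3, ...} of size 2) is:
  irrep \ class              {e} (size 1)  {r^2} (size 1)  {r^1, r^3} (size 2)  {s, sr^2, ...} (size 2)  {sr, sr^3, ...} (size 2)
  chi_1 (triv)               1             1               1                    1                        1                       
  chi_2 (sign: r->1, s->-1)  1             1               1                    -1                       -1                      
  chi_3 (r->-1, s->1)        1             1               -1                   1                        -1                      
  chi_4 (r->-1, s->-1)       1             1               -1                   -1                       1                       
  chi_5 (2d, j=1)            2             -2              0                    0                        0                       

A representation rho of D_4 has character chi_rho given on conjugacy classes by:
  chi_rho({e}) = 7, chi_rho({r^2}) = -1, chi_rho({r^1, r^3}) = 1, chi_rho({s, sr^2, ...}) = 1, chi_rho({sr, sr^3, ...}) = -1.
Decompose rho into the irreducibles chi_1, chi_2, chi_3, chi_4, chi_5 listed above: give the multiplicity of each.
Multiplicities: chi_1: 1, chi_2: 1, chi_3: 1, chi_4: 0, chi_5: 2.

Proof sketch: Use <chi_rho, chi> = (1/|G|) sum_C |C| * chi_rho(C) * conj(chi(C)) with |G| = 8 for each irreducible chi in the table:
  <chi_rho, chi_1> = (1/8)[1*(7)*conj(1) + 1*(-1)*conj(1) + 2*(1)*conj(1) + 2*(1)*conj(1) + 2*(-1)*conj(1)]
      = (1/8)[(7) + (-1) + (2) + (2) + (-2)] = 8/8 = 1
  <chi_rho, chi_2> = (1/8)[1*(7)*conj(1) + 1*(-1)*conj(1) + 2*(1)*conj(1) + 2*(1)*conj(-1) + 2*(-1)*conj(-1)]
      = (1/8)[(7) + (-1) + (2) + (-2) + (2)] = 8/8 = 1
  <chi_rho, chi_3> = (1/8)[1*(7)*conj(1) + 1*(-1)*conj(1) + 2*(1)*conj(-1) + 2*(1)*conj(1) + 2*(-1)*conj(-1)]
      = (1/8)[(7) + (-1) + (-2) + (2) + (2)] = 8/8 = 1
  <chi_rho, chi_4> = (1/8)[1*(7)*conj(1) + 1*(-1)*conj(1) + 2*(1)*conj(-1) + 2*(1)*conj(-1) + 2*(-1)*conj(1)]
      = (1/8)[(7) + (-1) + (-2) + (-2) + (-2)] = 0/8 = 0
  <chi_rho, chi_5> = (1/8)[1*(7)*conj(2) + 1*(-1)*conj(-2) + 2*(1)*conj(0) + 2*(1)*conj(0) + 2*(-1)*conj(0)]
      = (1/8)[(14) + (2) + (0) + (0) + (0)] = 16/8 = 2
Dimension check: dim(rho) = sum (mult * dim) = 1*1 + 1*1 + 1*1 + 0*1 + 2*2 = 7 = chi_rho(e) = 7.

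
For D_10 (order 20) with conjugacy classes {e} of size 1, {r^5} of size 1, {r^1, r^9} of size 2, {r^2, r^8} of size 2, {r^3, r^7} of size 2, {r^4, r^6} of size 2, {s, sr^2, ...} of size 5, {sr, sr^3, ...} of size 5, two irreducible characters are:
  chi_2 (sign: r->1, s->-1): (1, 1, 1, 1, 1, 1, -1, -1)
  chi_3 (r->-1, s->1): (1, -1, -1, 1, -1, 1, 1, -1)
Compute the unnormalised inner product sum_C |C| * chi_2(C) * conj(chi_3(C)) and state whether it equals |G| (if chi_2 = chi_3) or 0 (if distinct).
Sum = 0; so <chi_2, chi_3> = 0 (distinct irreducibles are orthogonal).

Details: Compute term by term over conjugacy classes (|C| * chi_2(C) * conj(chi_3(C))):
  1*(1)*conj(1) + 1*(1)*conj(-1) + 2*(1)*conj(-1) + 2*(1)*conj(1) + 2*(1)*conj(-1) + 2*(1)*conj(1) + 5*(-1)*conj(1) + 5*(-1)*conj(-1)
  = (1) + (-1) + (-2) + (2) + (-2) + (2) + (-5) + (5)
  = 0.
Dividing by |G| = 20 gives 0/20 = 0, matching the row-orthogonality relation <chi_2, chi_3> = [chi_2 = chi_3].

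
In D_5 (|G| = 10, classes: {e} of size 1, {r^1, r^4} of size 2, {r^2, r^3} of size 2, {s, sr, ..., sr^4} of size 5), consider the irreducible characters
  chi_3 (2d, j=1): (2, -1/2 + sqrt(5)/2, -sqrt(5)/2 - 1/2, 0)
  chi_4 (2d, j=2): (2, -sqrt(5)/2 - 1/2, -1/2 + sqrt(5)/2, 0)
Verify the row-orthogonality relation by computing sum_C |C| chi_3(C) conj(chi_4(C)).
Sum = 0; so <chi_3, chi_4> = 0 (distinct irreducibles are orthogonal).

Argument: Compute term by term over conjugacy classes (|C| * chi_3(C) * conj(chi_4(C))):
  1*(2)*conj(2) + 2*(-1/2 + sqrt(5)/2)*conj(-sqrt(5)/2 - 1/2) + 2*(-sqrt(5)/2 - 1/2)*conj(-1/2 + sqrt(5)/2) + 5*(0)*conj(0)
  = (4) + (-2) + (-2) + (0)
  = 0.
Dividing by |G| = 10 gives 0/10 = 0, matching the row-orthogonality relation <chi_3, chi_4> = [chi_3 = chi_4].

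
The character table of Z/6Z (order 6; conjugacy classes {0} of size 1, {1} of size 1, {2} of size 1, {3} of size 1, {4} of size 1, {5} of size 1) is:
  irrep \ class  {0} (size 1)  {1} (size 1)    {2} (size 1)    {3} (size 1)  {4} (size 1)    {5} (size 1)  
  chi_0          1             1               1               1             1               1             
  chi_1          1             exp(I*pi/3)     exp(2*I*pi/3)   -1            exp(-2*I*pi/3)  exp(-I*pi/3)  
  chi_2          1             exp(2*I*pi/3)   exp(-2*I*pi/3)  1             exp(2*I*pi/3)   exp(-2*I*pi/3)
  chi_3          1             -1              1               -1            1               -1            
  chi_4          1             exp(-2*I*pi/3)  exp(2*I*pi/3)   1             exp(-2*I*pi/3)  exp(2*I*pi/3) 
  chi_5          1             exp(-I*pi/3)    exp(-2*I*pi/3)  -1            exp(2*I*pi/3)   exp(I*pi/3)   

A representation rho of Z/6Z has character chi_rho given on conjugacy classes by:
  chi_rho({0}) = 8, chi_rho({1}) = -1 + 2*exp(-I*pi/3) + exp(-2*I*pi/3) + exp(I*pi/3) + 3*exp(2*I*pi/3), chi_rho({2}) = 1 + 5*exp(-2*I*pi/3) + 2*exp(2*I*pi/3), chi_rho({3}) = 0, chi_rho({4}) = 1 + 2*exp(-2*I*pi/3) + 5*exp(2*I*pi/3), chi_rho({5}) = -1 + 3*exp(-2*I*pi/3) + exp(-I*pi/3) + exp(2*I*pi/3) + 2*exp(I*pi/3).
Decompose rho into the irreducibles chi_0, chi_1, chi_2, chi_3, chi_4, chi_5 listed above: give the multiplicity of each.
Multiplicities: chi_0: 0, chi_1: 1, chi_2: 3, chi_3: 1, chi_4: 1, chi_5: 2.

Why: Use <chi_rho, chi> = (1/|G|) sum_C |C| * chi_rho(C) * conj(chi(C)) with |G| = 6 for each irreducible chi in the table:
  <chi_rho, chi_0> = (1/6)[1*(8)*conj(1) + 1*(-1 + 2*exp(-I*pi/3) + exp(-2*I*pi/3) + exp(I*pi/3) + 3*exp(2*I*pi/3))*conj(1) + 1*(1 + 5*exp(-2*I*pi/3) + 2*exp(2*I*pi/3))*conj(1) + 1*(0)*conj(1) + 1*(1 + 2*exp(-2*I*pi/3) + 5*exp(2*I*pi/3))*conj(1) + 1*(-1 + 3*exp(-2*I*pi/3) + exp(-I*pi/3) + exp(2*I*pi/3) + 2*exp(I*pi/3))*conj(1)]
      = (1/6)[(8) + (-1 + 2*exp(-I*pi/3) + exp(-2*I*pi/3) + exp(I*pi/3) + 3*exp(2*I*pi/3)) + (1 + 5*exp(-2*I*pi/3) + 2*exp(2*I*pi/3)) + (0) + (1 + 2*exp(-2*I*pi/3) + 5*exp(2*I*pi/3)) + (-1 + 3*exp(-2*I*pi/3) + exp(-I*pi/3) + exp(2*I*pi/3) + 2*exp(I*pi/3))] = 0/6 = 0
  <chi_rho, chi_1> = (1/6)[1*(8)*conj(1) + 1*(-1 + 2*exp(-I*pi/3) + exp(-2*I*pi/3) + exp(I*pi/3) + 3*exp(2*I*pi/3))*conj(exp(I*pi/3)) + 1*(1 + 5*exp(-2*I*pi/3) + 2*exp(2*I*pi/3))*conj(exp(2*I*pi/3)) + 1*(0)*conj(-1) + 1*(1 + 2*exp(-2*I*pi/3) + 5*exp(2*I*pi/3))*conj(exp(-2*I*pi/3)) + 1*(-1 + 3*exp(-2*I*pi/3) + exp(-I*pi/3) + exp(2*I*pi/3) + 2*exp(I*pi/3))*conj(exp(-I*pi/3))]
      = (1/6)[(8) + (2*exp(-2*I*pi/3) - exp(-I*pi/3) + 3*exp(I*pi/3)) + (2 + exp(-2*I*pi/3) + 5*exp(2*I*pi/3)) + (0) + (2 + 5*exp(-2*I*pi/3) + exp(2*I*pi/3)) + (3*exp(-I*pi/3) - exp(I*pi/3) + 2*exp(2*I*pi/3))] = 6/6 = 1
  <chi_rho, chi_2> = (1/6)[1*(8)*conj(1) + 1*(-1 + 2*exp(-I*pi/3) + exp(-2*I*pi/3) + exp(I*pi/3) + 3*exp(2*I*pi/3))*conj(exp(2*I*pi/3)) + 1*(1 + 5*exp(-2*I*pi/3) + 2*exp(2*I*pi/3))*conj(exp(-2*I*pi/3)) + 1*(0)*conj(1) + 1*(1 + 2*exp(-2*I*pi/3) + 5*exp(2*I*pi/3))*conj(exp(2*I*pi/3)) + 1*(-1 + 3*exp(-2*I*pi/3) + exp(-I*pi/3) + exp(2*I*pi/3) + 2*exp(I*pi/3))*conj(exp(-2*I*pi/3))]
      = (1/6)[(8) + (1 + exp(-I*pi/3) + exp(2*I*pi/3) - exp(-2*I*pi/3)) + (5 + 2*exp(-2*I*pi/3) + exp(2*I*pi/3)) + (0) + (5 + exp(-2*I*pi/3) + 2*exp(2*I*pi/3)) + (1 + exp(-2*I*pi/3) - exp(2*I*pi/3) + exp(I*pi/3))] = 18/6 = 3
  <chi_rho, chi_3> = (1/6)[1*(8)*conj(1) + 1*(-1 + 2*exp(-I*pi/3) + exp(-2*I*pi/3) + exp(I*pi/3) + 3*exp(2*I*pi/3))*conj(-1) + 1*(1 + 5*exp(-2*I*pi/3) + 2*exp(2*I*pi/3))*conj(1) + 1*(0)*conj(-1) + 1*(1 + 2*exp(-2*I*pi/3) + 5*exp(2*I*pi/3))*conj(1) + 1*(-1 + 3*exp(-2*I*pi/3) + exp(-I*pi/3) + exp(2*I*pi/3) + 2*exp(I*pi/3))*conj(-1)]
      = (1/6)[(8) + (1 - 3*exp(2*I*pi/3) - exp(I*pi/3) - exp(-2*I*pi/3) - 2*exp(-I*pi/3)) + (1 + 5*exp(-2*I*pi/3) + 2*exp(2*I*pi/3)) + (0) + (1 + 2*exp(-2*I*pi/3) + 5*exp(2*I*pi/3)) + (1 - 2*exp(I*pi/3) - exp(2*I*pi/3) - exp(-I*pi/3) - 3*exp(-2*I*pi/3))] = 6/6 = 1
  <chi_rho, chi_4> = (1/6)[1*(8)*conj(1) + 1*(-1 + 2*exp(-I*pi/3) + exp(-2*I*pi/3) + exp(I*pi/3) + 3*exp(2*I*pi/3))*conj(exp(-2*I*pi/3)) + 1*(1 + 5*exp(-2*I*pi/3) + 2*exp(2*I*pi/3))*conj(exp(2*I*pi/3)) + 1*(0)*conj(1) + 1*(1 + 2*exp(-2*I*pi/3) + 5*exp(2*I*pi/3))*conj(exp(-2*I*pi/3)) + 1*(-1 + 3*exp(-2*I*pi/3) + exp(-I*pi/3) + exp(2*I*pi/3) + 2*exp(I*pi/3))*conj(exp(2*I*pi/3))]
      = (1/6)[(8) + (3*exp(-2*I*pi/3) - exp(2*I*pi/3) + 2*exp(I*pi/3)) + (2 + exp(-2*I*pi/3) + 5*exp(2*I*pi/3)) + (0) + (2 + 5*exp(-2*I*pi/3) + exp(2*I*pi/3)) + (2*exp(-I*pi/3) - exp(-2*I*pi/3) + 3*exp(2*I*pi/3))] = 6/6 = 1
  <chi_rho, chi_5> = (1/6)[1*(8)*conj(1) + 1*(-1 + 2*exp(-I*pi/3) + exp(-2*I*pi/3) + exp(I*pi/3) + 3*exp(2*I*pi/3))*conj(exp(-I*pi/3)) + 1*(1 + 5*exp(-2*I*pi/3) + 2*exp(2*I*pi/3))*conj(exp(-2*I*pi/3)) + 1*(0)*conj(-1) + 1*(1 + 2*exp(-2*I*pi/3) + 5*exp(2*I*pi/3))*conj(exp(2*I*pi/3)) + 1*(-1 + 3*exp(-2*I*pi/3) + exp(-I*pi/3) + exp(2*I*pi/3) + 2*exp(I*pi/3))*conj(exp(I*pi/3))]
      = (1/6)[(8) + (-1 - exp(I*pi/3) + exp(-I*pi/3) + exp(2*I*pi/3)) + (5 + 2*exp(-2*I*pi/3) + exp(2*I*pi/3)) + (0) + (5 + exp(-2*I*pi/3) + 2*exp(2*I*pi/3)) + (-1 + exp(-2*I*pi/3) - exp(-I*pi/3) + exp(I*pi/3))] = 12/6 = 2
(Exp terms are combined using exp(i*s)*conj(exp(i*t)) = exp(i*(s-t)), and sums of them are collapsed using the identity that for every m > 1 the m distinct m-th roots of unity sum to 0, e.g. 1 + exp(2*I*pi/3) + exp(-2*I*pi/3) = 0.)
Dimension check: dim(rho) = sum (mult * dim) = 0*1 + 1*1 + 3*1 + 1*1 + 1*1 + 2*1 = 8 = chi_rho(e) = 8.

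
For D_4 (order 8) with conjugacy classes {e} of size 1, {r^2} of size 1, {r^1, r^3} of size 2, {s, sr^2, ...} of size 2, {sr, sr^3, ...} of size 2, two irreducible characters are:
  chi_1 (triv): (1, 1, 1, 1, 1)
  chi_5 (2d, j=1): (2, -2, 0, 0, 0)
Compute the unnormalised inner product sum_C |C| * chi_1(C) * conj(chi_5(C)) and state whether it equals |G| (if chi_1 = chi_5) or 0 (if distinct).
Sum = 0; so <chi_1, chi_5> = 0 (distinct irreducibles are orthogonal).

Reasoning: Compute term by term over conjugacy classes (|C| * chi_1(C) * conj(chi_5(C))):
  1*(1)*conj(2) + 1*(1)*conj(-2) + 2*(1)*conj(0) + 2*(1)*conj(0) + 2*(1)*conj(0)
  = (2) + (-2) + (0) + (0) + (0)
  = 0.
Dividing by |G| = 8 gives 0/8 = 0, matching the row-orthogonality relation <chi_1, chi_5> = [chi_1 = chi_5].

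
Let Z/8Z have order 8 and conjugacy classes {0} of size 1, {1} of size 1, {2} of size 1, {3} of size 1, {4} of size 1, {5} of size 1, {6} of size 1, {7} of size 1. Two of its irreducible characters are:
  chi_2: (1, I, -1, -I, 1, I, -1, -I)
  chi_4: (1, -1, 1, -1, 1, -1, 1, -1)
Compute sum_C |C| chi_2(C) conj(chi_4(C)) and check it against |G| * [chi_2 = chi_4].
Sum = 0; so <chi_2, chi_4> = 0 (distinct irreducibles are orthogonal).

Compute term by term over conjugacy classes (|C| * chi_2(C) * conj(chi_4(C))):
  1*(1)*conj(1) + 1*(I)*conj(-1) + 1*(-1)*conj(1) + 1*(-I)*conj(-1) + 1*(1)*conj(1) + 1*(I)*conj(-1) + 1*(-1)*conj(1) + 1*(-I)*conj(-1)
  = (1) + (-I) + (-1) + (I) + (1) + (-I) + (-1) + (I)
  = 0.
(Exp terms are combined using exp(i*s)*conj(exp(i*t)) = exp(i*(s-t)), and sums of them are collapsed using the identity that for every m > 1 the m distinct m-th roots of unity sum to 0, e.g. 1 + exp(2*I*pi/3) + exp(-2*I*pi/3) = 0.)
Dividing by |G| = 8 gives 0/8 = 0, matching the row-orthogonality relation <chi_2, chi_4> = [chi_2 = chi_4].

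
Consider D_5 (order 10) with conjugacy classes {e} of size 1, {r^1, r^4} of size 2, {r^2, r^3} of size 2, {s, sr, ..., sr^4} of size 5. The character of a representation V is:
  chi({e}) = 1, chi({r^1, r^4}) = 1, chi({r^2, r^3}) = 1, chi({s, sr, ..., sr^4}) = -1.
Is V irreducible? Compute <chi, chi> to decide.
Irreducible: <chi, chi> = 1.

Reasoning: <chi, chi> = (1/|G|) sum_C |C| * |chi(C)|^2 = (1/10)[1*|1|^2 + 2*|1|^2 + 2*|1|^2 + 5*|-1|^2]
  = (1/10)[(1) + (2) + (2) + (5)] = 10/10 = 1.
A character is irreducible iff <chi, chi> = 1, so this representation is irreducible.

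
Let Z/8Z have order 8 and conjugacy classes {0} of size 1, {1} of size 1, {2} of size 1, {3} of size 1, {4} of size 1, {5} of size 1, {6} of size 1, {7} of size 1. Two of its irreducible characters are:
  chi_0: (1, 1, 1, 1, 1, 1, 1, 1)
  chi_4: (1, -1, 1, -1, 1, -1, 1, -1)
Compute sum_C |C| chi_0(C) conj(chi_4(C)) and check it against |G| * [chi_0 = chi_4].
Sum = 0; so <chi_0, chi_4> = 0 (distinct irreducibles are orthogonal).

Proof sketch: Compute term by term over conjugacy classes (|C| * chi_0(C) * conj(chi_4(C))):
  1*(1)*conj(1) + 1*(1)*conj(-1) + 1*(1)*conj(1) + 1*(1)*conj(-1) + 1*(1)*conj(1) + 1*(1)*conj(-1) + 1*(1)*conj(1) + 1*(1)*conj(-1)
  = (1) + (-1) + (1) + (-1) + (1) + (-1) + (1) + (-1)
  = 0.
(Exp terms are combined using exp(i*s)*conj(exp(i*t)) = exp(i*(s-t)), and sums of them are collapsed using the identity that for every m > 1 the m distinct m-th roots of unity sum to 0, e.g. 1 + exp(2*I*pi/3) + exp(-2*I*pi/3) = 0.)
Dividing by |G| = 8 gives 0/8 = 0, matching the row-orthogonality relation <chi_0, chi_4> = [chi_0 = chi_4].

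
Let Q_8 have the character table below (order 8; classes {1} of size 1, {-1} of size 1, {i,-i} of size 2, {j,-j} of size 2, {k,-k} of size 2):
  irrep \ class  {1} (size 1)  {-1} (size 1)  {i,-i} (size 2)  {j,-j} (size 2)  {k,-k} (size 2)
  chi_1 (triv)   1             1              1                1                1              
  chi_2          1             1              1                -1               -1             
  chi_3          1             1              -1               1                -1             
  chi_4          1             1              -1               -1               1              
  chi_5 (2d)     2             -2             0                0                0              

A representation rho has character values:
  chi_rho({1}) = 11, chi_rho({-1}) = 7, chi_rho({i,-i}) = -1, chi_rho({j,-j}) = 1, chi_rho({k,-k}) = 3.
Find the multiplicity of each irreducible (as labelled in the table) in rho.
Multiplicities: chi_1: 3, chi_2: 1, chi_3: 2, chi_4: 3, chi_5: 1.

Solution. Use <chi_rho, chi> = (1/|G|) sum_C |C| * chi_rho(C) * conj(chi(C)) with |G| = 8 for each irreducible chi in the table:
  <chi_rho, chi_1> = (1/8)[1*(11)*conj(1) + 1*(7)*conj(1) + 2*(-1)*conj(1) + 2*(1)*conj(1) + 2*(3)*conj(1)]
      = (1/8)[(11) + (7) + (-2) + (2) + (6)] = 24/8 = 3
  <chi_rho, chi_2> = (1/8)[1*(11)*conj(1) + 1*(7)*conj(1) + 2*(-1)*conj(1) + 2*(1)*conj(-1) + 2*(3)*conj(-1)]
      = (1/8)[(11) + (7) + (-2) + (-2) + (-6)] = 8/8 = 1
  <chi_rho, chi_3> = (1/8)[1*(11)*conj(1) + 1*(7)*conj(1) + 2*(-1)*conj(-1) + 2*(1)*conj(1) + 2*(3)*conj(-1)]
      = (1/8)[(11) + (7) + (2) + (2) + (-6)] = 16/8 = 2
  <chi_rho, chi_4> = (1/8)[1*(11)*conj(1) + 1*(7)*conj(1) + 2*(-1)*conj(-1) + 2*(1)*conj(-1) + 2*(3)*conj(1)]
      = (1/8)[(11) + (7) + (2) + (-2) + (6)] = 24/8 = 3
  <chi_rho, chi_5> = (1/8)[1*(11)*conj(2) + 1*(7)*conj(-2) + 2*(-1)*conj(0) + 2*(1)*conj(0) + 2*(3)*conj(0)]
      = (1/8)[(22) + (-14) + (0) + (0) + (0)] = 8/8 = 1
Dimension check: dim(rho) = sum (mult * dim) = 3*1 + 1*1 + 2*1 + 3*1 + 1*2 = 11 = chi_rho(e) = 11.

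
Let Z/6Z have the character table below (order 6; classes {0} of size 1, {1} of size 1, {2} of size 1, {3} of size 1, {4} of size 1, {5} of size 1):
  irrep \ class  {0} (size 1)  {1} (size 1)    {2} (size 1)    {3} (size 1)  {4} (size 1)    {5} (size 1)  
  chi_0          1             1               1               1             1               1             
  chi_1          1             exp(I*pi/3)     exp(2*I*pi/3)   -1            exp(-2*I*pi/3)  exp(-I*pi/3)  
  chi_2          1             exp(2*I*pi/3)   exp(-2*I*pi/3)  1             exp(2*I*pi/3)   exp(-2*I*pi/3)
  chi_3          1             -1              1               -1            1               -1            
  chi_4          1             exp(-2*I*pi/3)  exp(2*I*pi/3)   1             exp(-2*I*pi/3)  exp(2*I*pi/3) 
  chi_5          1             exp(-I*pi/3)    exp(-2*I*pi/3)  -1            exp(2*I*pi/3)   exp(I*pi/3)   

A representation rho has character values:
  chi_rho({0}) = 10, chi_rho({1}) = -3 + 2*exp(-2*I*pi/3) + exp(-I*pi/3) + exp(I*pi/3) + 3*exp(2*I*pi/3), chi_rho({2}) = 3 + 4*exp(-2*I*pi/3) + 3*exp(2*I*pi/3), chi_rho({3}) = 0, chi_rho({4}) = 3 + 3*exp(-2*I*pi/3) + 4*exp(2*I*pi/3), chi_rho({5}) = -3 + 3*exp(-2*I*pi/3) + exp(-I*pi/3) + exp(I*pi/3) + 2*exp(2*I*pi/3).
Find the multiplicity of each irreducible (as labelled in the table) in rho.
Multiplicities: chi_0: 0, chi_1: 1, chi_2: 3, chi_3: 3, chi_4: 2, chi_5: 1.

Explanation: Use <chi_rho, chi> = (1/|G|) sum_C |C| * chi_rho(C) * conj(chi(C)) with |G| = 6 for each irreducible chi in the table:
  <chi_rho, chi_0> = (1/6)[1*(10)*conj(1) + 1*(-3 + 2*exp(-2*I*pi/3) + exp(-I*pi/3) + exp(I*pi/3) + 3*exp(2*I*pi/3))*conj(1) + 1*(3 + 4*exp(-2*I*pi/3) + 3*exp(2*I*pi/3))*conj(1) + 1*(0)*conj(1) + 1*(3 + 3*exp(-2*I*pi/3) + 4*exp(2*I*pi/3))*conj(1) + 1*(-3 + 3*exp(-2*I*pi/3) + exp(-I*pi/3) + exp(I*pi/3) + 2*exp(2*I*pi/3))*conj(1)]
      = (1/6)[(10) + (-3 + 2*exp(-2*I*pi/3) + exp(-I*pi/3) + exp(I*pi/3) + 3*exp(2*I*pi/3)) + (3 + 4*exp(-2*I*pi/3) + 3*exp(2*I*pi/3)) + (0) + (3 + 3*exp(-2*I*pi/3) + 4*exp(2*I*pi/3)) + (-3 + 3*exp(-2*I*pi/3) + exp(-I*pi/3) + exp(I*pi/3) + 2*exp(2*I*pi/3))] = 0/6 = 0
  <chi_rho, chi_1> = (1/6)[1*(10)*conj(1) + 1*(-3 + 2*exp(-2*I*pi/3) + exp(-I*pi/3) + exp(I*pi/3) + 3*exp(2*I*pi/3))*conj(exp(I*pi/3)) + 1*(3 + 4*exp(-2*I*pi/3) + 3*exp(2*I*pi/3))*conj(exp(2*I*pi/3)) + 1*(0)*conj(-1) + 1*(3 + 3*exp(-2*I*pi/3) + 4*exp(2*I*pi/3))*conj(exp(-2*I*pi/3)) + 1*(-3 + 3*exp(-2*I*pi/3) + exp(-I*pi/3) + exp(I*pi/3) + 2*exp(2*I*pi/3))*conj(exp(-I*pi/3))]
      = (1/6)[(10) + (-1 + exp(-2*I*pi/3) - 3*exp(-I*pi/3) + 3*exp(I*pi/3)) + (3 + 3*exp(-2*I*pi/3) + 4*exp(2*I*pi/3)) + (0) + (3 + 4*exp(-2*I*pi/3) + 3*exp(2*I*pi/3)) + (-1 - 3*exp(I*pi/3) + 3*exp(-I*pi/3) + exp(2*I*pi/3))] = 6/6 = 1
  <chi_rho, chi_2> = (1/6)[1*(10)*conj(1) + 1*(-3 + 2*exp(-2*I*pi/3) + exp(-I*pi/3) + exp(I*pi/3) + 3*exp(2*I*pi/3))*conj(exp(2*I*pi/3)) + 1*(3 + 4*exp(-2*I*pi/3) + 3*exp(2*I*pi/3))*conj(exp(-2*I*pi/3)) + 1*(0)*conj(1) + 1*(3 + 3*exp(-2*I*pi/3) + 4*exp(2*I*pi/3))*conj(exp(2*I*pi/3)) + 1*(-3 + 3*exp(-2*I*pi/3) + exp(-I*pi/3) + exp(I*pi/3) + 2*exp(2*I*pi/3))*conj(exp(-2*I*pi/3))]
      = (1/6)[(10) + (2 + exp(-I*pi/3) + 2*exp(2*I*pi/3) - 3*exp(-2*I*pi/3)) + (1) + (0) + (1) + (2 - 3*exp(2*I*pi/3) + 2*exp(-2*I*pi/3) + exp(I*pi/3))] = 18/6 = 3
  <chi_rho, chi_3> = (1/6)[1*(10)*conj(1) + 1*(-3 + 2*exp(-2*I*pi/3) + exp(-I*pi/3) + exp(I*pi/3) + 3*exp(2*I*pi/3))*conj(-1) + 1*(3 + 4*exp(-2*I*pi/3) + 3*exp(2*I*pi/3))*conj(1) + 1*(0)*conj(-1) + 1*(3 + 3*exp(-2*I*pi/3) + 4*exp(2*I*pi/3))*conj(1) + 1*(-3 + 3*exp(-2*I*pi/3) + exp(-I*pi/3) + exp(I*pi/3) + 2*exp(2*I*pi/3))*conj(-1)]
      = (1/6)[(10) + (3 - 3*exp(2*I*pi/3) - exp(I*pi/3) - exp(-I*pi/3) - 2*exp(-2*I*pi/3)) + (3 + 4*exp(-2*I*pi/3) + 3*exp(2*I*pi/3)) + (0) + (3 + 3*exp(-2*I*pi/3) + 4*exp(2*I*pi/3)) + (3 - 2*exp(2*I*pi/3) - exp(I*pi/3) - exp(-I*pi/3) - 3*exp(-2*I*pi/3))] = 18/6 = 3
  <chi_rho, chi_4> = (1/6)[1*(10)*conj(1) + 1*(-3 + 2*exp(-2*I*pi/3) + exp(-I*pi/3) + exp(I*pi/3) + 3*exp(2*I*pi/3))*conj(exp(-2*I*pi/3)) + 1*(3 + 4*exp(-2*I*pi/3) + 3*exp(2*I*pi/3))*conj(exp(2*I*pi/3)) + 1*(0)*conj(1) + 1*(3 + 3*exp(-2*I*pi/3) + 4*exp(2*I*pi/3))*conj(exp(-2*I*pi/3)) + 1*(-3 + 3*exp(-2*I*pi/3) + exp(-I*pi/3) + exp(I*pi/3) + 2*exp(2*I*pi/3))*conj(exp(2*I*pi/3))]
      = (1/6)[(10) + (1 + 3*exp(-2*I*pi/3) - 3*exp(2*I*pi/3) + exp(I*pi/3)) + (3 + 3*exp(-2*I*pi/3) + 4*exp(2*I*pi/3)) + (0) + (3 + 4*exp(-2*I*pi/3) + 3*exp(2*I*pi/3)) + (1 + exp(-I*pi/3) + 3*exp(2*I*pi/3) - 3*exp(-2*I*pi/3))] = 12/6 = 2
  <chi_rho, chi_5> = (1/6)[1*(10)*conj(1) + 1*(-3 + 2*exp(-2*I*pi/3) + exp(-I*pi/3) + exp(I*pi/3) + 3*exp(2*I*pi/3))*conj(exp(-I*pi/3)) + 1*(3 + 4*exp(-2*I*pi/3) + 3*exp(2*I*pi/3))*conj(exp(-2*I*pi/3)) + 1*(0)*conj(-1) + 1*(3 + 3*exp(-2*I*pi/3) + 4*exp(2*I*pi/3))*conj(exp(2*I*pi/3)) + 1*(-3 + 3*exp(-2*I*pi/3) + exp(-I*pi/3) + exp(I*pi/3) + 2*exp(2*I*pi/3))*conj(exp(I*pi/3))]
      = (1/6)[(10) + (-2 - 3*exp(I*pi/3) + 2*exp(-I*pi/3) + exp(2*I*pi/3)) + (1) + (0) + (1) + (-2 + exp(-2*I*pi/3) + 2*exp(I*pi/3) - 3*exp(-I*pi/3))] = 6/6 = 1
(Exp terms are combined using exp(i*s)*conj(exp(i*t)) = exp(i*(s-t)), and sums of them are collapsed using the identity that for every m > 1 the m distinct m-th roots of unity sum to 0, e.g. 1 + exp(2*I*pi/3) + exp(-2*I*pi/3) = 0.)
Dimension check: dim(rho) = sum (mult * dim) = 0*1 + 1*1 + 3*1 + 3*1 + 2*1 + 1*1 = 10 = chi_rho(e) = 10.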